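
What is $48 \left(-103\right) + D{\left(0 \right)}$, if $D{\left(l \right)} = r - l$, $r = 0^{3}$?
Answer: $-4944$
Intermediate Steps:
$r = 0$
$D{\left(l \right)} = - l$ ($D{\left(l \right)} = 0 - l = - l$)
$48 \left(-103\right) + D{\left(0 \right)} = 48 \left(-103\right) - 0 = -4944 + 0 = -4944$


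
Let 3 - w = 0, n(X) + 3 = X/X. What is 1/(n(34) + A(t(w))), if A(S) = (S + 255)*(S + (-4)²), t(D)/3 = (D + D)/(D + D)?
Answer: 1/4900 ≈ 0.00020408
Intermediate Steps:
n(X) = -2 (n(X) = -3 + X/X = -3 + 1 = -2)
w = 3 (w = 3 - 1*0 = 3 + 0 = 3)
t(D) = 3 (t(D) = 3*((D + D)/(D + D)) = 3*((2*D)/((2*D))) = 3*((2*D)*(1/(2*D))) = 3*1 = 3)
A(S) = (16 + S)*(255 + S) (A(S) = (255 + S)*(S + 16) = (255 + S)*(16 + S) = (16 + S)*(255 + S))
1/(n(34) + A(t(w))) = 1/(-2 + (4080 + 3² + 271*3)) = 1/(-2 + (4080 + 9 + 813)) = 1/(-2 + 4902) = 1/4900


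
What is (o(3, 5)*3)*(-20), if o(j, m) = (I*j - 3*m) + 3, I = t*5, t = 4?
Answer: -2880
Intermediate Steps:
I = 20 (I = 4*5 = 20)
o(j, m) = 3 - 3*m + 20*j (o(j, m) = (20*j - 3*m) + 3 = (-3*m + 20*j) + 3 = 3 - 3*m + 20*j)
(o(3, 5)*3)*(-20) = ((3 - 3*5 + 20*3)*3)*(-20) = ((3 - 15 + 60)*3)*(-20) = (48*3)*(-20) = 144*(-20) = -2880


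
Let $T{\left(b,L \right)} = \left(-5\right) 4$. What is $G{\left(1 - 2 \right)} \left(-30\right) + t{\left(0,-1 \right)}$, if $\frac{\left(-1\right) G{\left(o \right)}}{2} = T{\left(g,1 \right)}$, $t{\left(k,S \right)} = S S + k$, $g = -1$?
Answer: $-1199$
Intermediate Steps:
$t{\left(k,S \right)} = k + S^{2}$ ($t{\left(k,S \right)} = S^{2} + k = k + S^{2}$)
$T{\left(b,L \right)} = -20$
$G{\left(o \right)} = 40$ ($G{\left(o \right)} = \left(-2\right) \left(-20\right) = 40$)
$G{\left(1 - 2 \right)} \left(-30\right) + t{\left(0,-1 \right)} = 40 \left(-30\right) + \left(0 + \left(-1\right)^{2}\right) = -1200 + \left(0 + 1\right) = -1200 + 1 = -1199$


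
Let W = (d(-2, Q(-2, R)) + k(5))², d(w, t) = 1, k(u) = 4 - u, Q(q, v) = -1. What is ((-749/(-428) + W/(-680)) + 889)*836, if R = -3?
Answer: 744667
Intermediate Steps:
W = 0 (W = (1 + (4 - 1*5))² = (1 + (4 - 5))² = (1 - 1)² = 0² = 0)
((-749/(-428) + W/(-680)) + 889)*836 = ((-749/(-428) + 0/(-680)) + 889)*836 = ((-749*(-1/428) + 0*(-1/680)) + 889)*836 = ((7/4 + 0) + 889)*836 = (7/4 + 889)*836 = (3563/4)*836 = 744667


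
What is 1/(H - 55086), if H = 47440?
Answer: -1/7646 ≈ -0.00013079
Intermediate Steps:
1/(H - 55086) = 1/(47440 - 55086) = 1/(-7646) = -1/7646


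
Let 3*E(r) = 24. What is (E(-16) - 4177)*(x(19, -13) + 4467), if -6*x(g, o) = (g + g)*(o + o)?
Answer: -57928255/3 ≈ -1.9309e+7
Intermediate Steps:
x(g, o) = -2*g*o/3 (x(g, o) = -(g + g)*(o + o)/6 = -2*g*2*o/6 = -2*g*o/3)
E(r) = 8 (E(r) = (1/3)*24 = 8)
(E(-16) - 4177)*(x(19, -13) + 4467) = (8 - 4177)*(-2/3*19*(-13) + 4467) = -4169*(494/3 + 4467) = -4169*13895/3 = -57928255/3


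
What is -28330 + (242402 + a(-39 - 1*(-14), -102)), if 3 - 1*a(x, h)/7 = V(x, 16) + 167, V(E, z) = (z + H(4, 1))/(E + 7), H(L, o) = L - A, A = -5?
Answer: 3832807/18 ≈ 2.1293e+5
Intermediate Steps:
H(L, o) = 5 + L (H(L, o) = L - 1*(-5) = L + 5 = 5 + L)
V(E, z) = (9 + z)/(7 + E) (V(E, z) = (z + (5 + 4))/(E + 7) = (z + 9)/(7 + E) = (9 + z)/(7 + E))
a(x, h) = -1148 - 175/(7 + x) (a(x, h) = 21 - 7*((9 + 16)/(7 + x) + 167) = 21 - 7*(25/(7 + x) + 167) = 21 - 7*(167 + 25/(7 + x)) = 21 + (-1169 - 175/(7 + x)) = -1148 - 175/(7 + x))
-28330 + (242402 + a(-39 - 1*(-14), -102)) = -28330 + (242402 + 7*(-1173 - 164*(-39 - 1*(-14)))/(7 + (-39 - 1*(-14)))) = -28330 + (242402 + 7*(-1173 - 164*(-39 + 14))/(7 + (-39 + 14))) = -28330 + (242402 + 7*(-1173 - 164*(-25))/(7 - 25)) = -28330 + (242402 + 7*(-1173 + 4100)/(-18)) = -28330 + (242402 + 7*(-1/18)*2927) = -28330 + (242402 - 20489/18) = -28330 + 4342747/18 = 3832807/18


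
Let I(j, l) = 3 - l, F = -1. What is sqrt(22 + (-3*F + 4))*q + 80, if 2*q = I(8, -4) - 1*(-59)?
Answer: 80 + 33*sqrt(29) ≈ 257.71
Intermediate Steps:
q = 33 (q = ((3 - 1*(-4)) - 1*(-59))/2 = ((3 + 4) + 59)/2 = (7 + 59)/2 = (1/2)*66 = 33)
sqrt(22 + (-3*F + 4))*q + 80 = sqrt(22 + (-3*(-1) + 4))*33 + 80 = sqrt(22 + (3 + 4))*33 + 80 = sqrt(22 + 7)*33 + 80 = sqrt(29)*33 + 80 = 33*sqrt(29) + 80 = 80 + 33*sqrt(29)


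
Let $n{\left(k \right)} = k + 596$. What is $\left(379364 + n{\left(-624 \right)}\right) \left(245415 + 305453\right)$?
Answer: $208964063648$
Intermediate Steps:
$n{\left(k \right)} = 596 + k$
$\left(379364 + n{\left(-624 \right)}\right) \left(245415 + 305453\right) = \left(379364 + \left(596 - 624\right)\right) \left(245415 + 305453\right) = \left(379364 - 28\right) 550868 = 379336 \cdot 550868 = 208964063648$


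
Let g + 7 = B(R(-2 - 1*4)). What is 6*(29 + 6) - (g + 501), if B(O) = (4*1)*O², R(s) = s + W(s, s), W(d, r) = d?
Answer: -860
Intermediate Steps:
R(s) = 2*s (R(s) = s + s = 2*s)
B(O) = 4*O²
g = 569 (g = -7 + 4*(2*(-2 - 1*4))² = -7 + 4*(2*(-2 - 4))² = -7 + 4*(2*(-6))² = -7 + 4*(-12)² = -7 + 4*144 = -7 + 576 = 569)
6*(29 + 6) - (g + 501) = 6*(29 + 6) - (569 + 501) = 6*35 - 1*1070 = 210 - 1070 = -860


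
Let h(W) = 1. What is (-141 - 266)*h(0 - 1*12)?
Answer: -407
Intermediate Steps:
(-141 - 266)*h(0 - 1*12) = (-141 - 266)*1 = -407*1 = -407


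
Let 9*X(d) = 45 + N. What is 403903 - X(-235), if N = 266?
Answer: 3634816/9 ≈ 4.0387e+5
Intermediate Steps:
X(d) = 311/9 (X(d) = (45 + 266)/9 = (⅑)*311 = 311/9)
403903 - X(-235) = 403903 - 1*311/9 = 403903 - 311/9 = 3634816/9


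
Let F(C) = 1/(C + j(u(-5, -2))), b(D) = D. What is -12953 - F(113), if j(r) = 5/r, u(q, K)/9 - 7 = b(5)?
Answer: -158143285/12209 ≈ -12953.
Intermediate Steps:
u(q, K) = 108 (u(q, K) = 63 + 9*5 = 63 + 45 = 108)
F(C) = 1/(5/108 + C) (F(C) = 1/(C + 5/108) = 1/(5/108 + C))
-12953 - F(113) = -12953 - 108/(5 + 108*113) = -12953 - 108/(5 + 12204) = -12953 - 108/12209 = -158143285/12209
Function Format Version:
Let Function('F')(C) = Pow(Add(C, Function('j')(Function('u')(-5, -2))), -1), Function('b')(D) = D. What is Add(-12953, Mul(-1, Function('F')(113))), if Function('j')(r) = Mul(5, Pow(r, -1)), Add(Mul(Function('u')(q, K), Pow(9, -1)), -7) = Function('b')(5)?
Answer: Rational(-158143285, 12209) ≈ -12953.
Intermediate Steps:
Function('u')(q, K) = 108 (Function('u')(q, K) = Add(63, Mul(9, 5)) = Add(63, 45) = 108)
Function('F')(C) = Pow(Add(Rational(5, 108), C), -1) (Function('F')(C) = Pow(Add(C, Mul(5, Pow(108, -1))), -1) = Pow(Add(C, Mul(5, Rational(1, 108))), -1) = Pow(Add(C, Rational(5, 108)), -1) = Pow(Add(Rational(5, 108), C), -1))
Add(-12953, Mul(-1, Function('F')(113))) = Add(-12953, Mul(-1, Mul(108, Pow(Add(5, Mul(108, 113)), -1)))) = Add(-12953, Mul(-1, Mul(108, Pow(Add(5, 12204), -1)))) = Add(-12953, Mul(-1, Mul(108, Pow(12209, -1)))) = Add(-12953, Mul(-1, Mul(108, Rational(1, 12209)))) = Add(-12953, Mul(-1, Rational(108, 12209))) = Add(-12953, Rational(-108, 12209)) = Rational(-158143285, 12209)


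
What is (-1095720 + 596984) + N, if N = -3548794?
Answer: -4047530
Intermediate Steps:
(-1095720 + 596984) + N = (-1095720 + 596984) - 3548794 = -498736 - 3548794 = -4047530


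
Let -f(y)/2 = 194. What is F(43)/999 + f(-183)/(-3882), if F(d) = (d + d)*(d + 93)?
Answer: 7631914/646353 ≈ 11.808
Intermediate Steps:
f(y) = -388 (f(y) = -2*194 = -388)
F(d) = 2*d*(93 + d) (F(d) = (2*d)*(93 + d) = 2*d*(93 + d))
F(43)/999 + f(-183)/(-3882) = (2*43*(93 + 43))/999 - 388/(-3882) = (2*43*136)*(1/999) - 388*(-1/3882) = 11696*(1/999) + 194/1941 = 11696/999 + 194/1941 = 7631914/646353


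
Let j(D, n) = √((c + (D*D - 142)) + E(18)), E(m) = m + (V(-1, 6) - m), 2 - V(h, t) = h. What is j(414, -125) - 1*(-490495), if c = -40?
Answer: 490495 + √171217 ≈ 4.9091e+5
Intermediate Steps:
V(h, t) = 2 - h
E(m) = 3 (E(m) = m + ((2 - 1*(-1)) - m) = m + ((2 + 1) - m) = m + (3 - m) = 3)
j(D, n) = √(-179 + D²) (j(D, n) = √((-40 + (D*D - 142)) + 3) = √((-40 + (D² - 142)) + 3) = √((-40 + (-142 + D²)) + 3) = √((-182 + D²) + 3) = √(-179 + D²))
j(414, -125) - 1*(-490495) = √(-179 + 414²) - 1*(-490495) = √(-179 + 171396) + 490495 = √171217 + 490495 = 490495 + √171217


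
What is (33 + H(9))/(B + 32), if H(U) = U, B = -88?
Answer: -¾ ≈ -0.75000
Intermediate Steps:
(33 + H(9))/(B + 32) = (33 + 9)/(-88 + 32) = 42/(-56) = 42*(-1/56) = -¾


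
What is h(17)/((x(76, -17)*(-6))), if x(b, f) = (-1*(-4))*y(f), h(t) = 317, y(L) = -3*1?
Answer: 317/72 ≈ 4.4028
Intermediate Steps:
y(L) = -3
x(b, f) = -12 (x(b, f) = -1*(-4)*(-3) = 4*(-3) = -12)
h(17)/((x(76, -17)*(-6))) = 317/((-12*(-6))) = 317/72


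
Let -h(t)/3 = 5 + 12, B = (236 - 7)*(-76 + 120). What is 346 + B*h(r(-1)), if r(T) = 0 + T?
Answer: -513530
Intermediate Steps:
r(T) = T
B = 10076 (B = 229*44 = 10076)
h(t) = -51 (h(t) = -3*(5 + 12) = -3*17 = -51)
346 + B*h(r(-1)) = 346 + 10076*(-51) = 346 - 513876 = -513530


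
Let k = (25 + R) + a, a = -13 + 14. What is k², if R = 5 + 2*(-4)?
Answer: 529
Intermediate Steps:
a = 1
R = -3 (R = 5 - 8 = -3)
k = 23 (k = (25 - 3) + 1 = 22 + 1 = 23)
k² = 23² = 529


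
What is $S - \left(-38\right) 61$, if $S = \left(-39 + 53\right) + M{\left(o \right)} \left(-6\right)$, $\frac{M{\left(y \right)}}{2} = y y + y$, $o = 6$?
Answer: $1828$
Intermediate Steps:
$M{\left(y \right)} = 2 y + 2 y^{2}$ ($M{\left(y \right)} = 2 \left(y y + y\right) = 2 \left(y^{2} + y\right) = 2 \left(y + y^{2}\right) = 2 y + 2 y^{2}$)
$S = -490$ ($S = \left(-39 + 53\right) + 2 \cdot 6 \left(1 + 6\right) \left(-6\right) = 14 + 2 \cdot 6 \cdot 7 \left(-6\right) = 14 + 84 \left(-6\right) = 14 - 504 = -490$)
$S - \left(-38\right) 61 = -490 - \left(-38\right) 61 = -490 - -2318 = -490 + 2318 = 1828$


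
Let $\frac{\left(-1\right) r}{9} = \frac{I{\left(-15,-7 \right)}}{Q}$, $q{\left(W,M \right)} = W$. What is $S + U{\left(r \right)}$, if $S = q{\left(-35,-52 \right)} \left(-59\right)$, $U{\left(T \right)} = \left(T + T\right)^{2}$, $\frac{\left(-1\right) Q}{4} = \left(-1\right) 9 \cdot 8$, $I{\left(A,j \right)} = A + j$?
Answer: $\frac{132281}{64} \approx 2066.9$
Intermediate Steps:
$Q = 288$ ($Q = - 4 \left(-1\right) 9 \cdot 8 = - 4 \left(\left(-9\right) 8\right) = \left(-4\right) \left(-72\right) = 288$)
$r = \frac{11}{16}$ ($r = - 9 \frac{-15 - 7}{288} = - 9 \left(\left(-22\right) \frac{1}{288}\right) = \left(-9\right) \left(- \frac{11}{144}\right) = \frac{11}{16} \approx 0.6875$)
$U{\left(T \right)} = 4 T^{2}$ ($U{\left(T \right)} = \left(2 T\right)^{2} = 4 T^{2}$)
$S = 2065$ ($S = \left(-35\right) \left(-59\right) = 2065$)
$S + U{\left(r \right)} = 2065 + 4 \left(\frac{11}{16}\right)^{2} = 2065 + 4 \cdot \frac{121}{256} = 2065 + \frac{121}{64} = \frac{132281}{64}$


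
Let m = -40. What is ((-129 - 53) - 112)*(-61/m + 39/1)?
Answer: -238287/20 ≈ -11914.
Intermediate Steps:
((-129 - 53) - 112)*(-61/m + 39/1) = ((-129 - 53) - 112)*(-61/(-40) + 39/1) = (-182 - 112)*(-61*(-1/40) + 39*1) = -294*(61/40 + 39) = -294*1621/40 = -238287/20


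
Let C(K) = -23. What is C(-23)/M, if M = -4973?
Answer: 23/4973 ≈ 0.0046250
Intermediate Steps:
C(-23)/M = -23/(-4973) = -23*(-1/4973) = 23/4973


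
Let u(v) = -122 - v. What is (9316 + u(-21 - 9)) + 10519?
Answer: 19743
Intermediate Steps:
(9316 + u(-21 - 9)) + 10519 = (9316 + (-122 - (-21 - 9))) + 10519 = (9316 + (-122 - 1*(-30))) + 10519 = (9316 + (-122 + 30)) + 10519 = (9316 - 92) + 10519 = 9224 + 10519 = 19743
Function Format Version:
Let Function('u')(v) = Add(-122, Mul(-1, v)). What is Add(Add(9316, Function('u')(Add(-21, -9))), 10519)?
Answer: 19743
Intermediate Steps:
Add(Add(9316, Function('u')(Add(-21, -9))), 10519) = Add(Add(9316, Add(-122, Mul(-1, Add(-21, -9)))), 10519) = Add(Add(9316, Add(-122, Mul(-1, -30))), 10519) = Add(Add(9316, Add(-122, 30)), 10519) = Add(Add(9316, -92), 10519) = Add(9224, 10519) = 19743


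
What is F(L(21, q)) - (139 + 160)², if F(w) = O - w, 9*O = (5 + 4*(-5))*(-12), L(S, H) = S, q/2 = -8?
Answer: -89402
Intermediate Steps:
q = -16 (q = 2*(-8) = -16)
O = 20 (O = ((5 + 4*(-5))*(-12))/9 = ((5 - 20)*(-12))/9 = (-15*(-12))/9 = (⅑)*180 = 20)
F(w) = 20 - w
F(L(21, q)) - (139 + 160)² = (20 - 1*21) - (139 + 160)² = (20 - 21) - 1*299² = -1 - 1*89401 = -1 - 89401 = -89402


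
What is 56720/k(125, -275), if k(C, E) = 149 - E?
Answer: 7090/53 ≈ 133.77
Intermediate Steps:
56720/k(125, -275) = 56720/(149 - 1*(-275)) = 56720/(149 + 275) = 56720/424 = 56720*(1/424) = 7090/53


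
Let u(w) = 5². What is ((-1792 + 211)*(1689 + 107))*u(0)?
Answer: -70986900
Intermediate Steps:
u(w) = 25
((-1792 + 211)*(1689 + 107))*u(0) = ((-1792 + 211)*(1689 + 107))*25 = -1581*1796*25 = -2839476*25 = -70986900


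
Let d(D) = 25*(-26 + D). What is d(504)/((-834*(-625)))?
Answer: 239/10425 ≈ 0.022926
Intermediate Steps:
d(D) = -650 + 25*D
d(504)/((-834*(-625))) = (-650 + 25*504)/((-834*(-625))) = (-650 + 12600)/((-1*(-521250))) = 11950/521250 = 11950*(1/521250) = 239/10425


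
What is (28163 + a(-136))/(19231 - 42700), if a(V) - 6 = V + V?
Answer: -9299/7823 ≈ -1.1887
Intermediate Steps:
a(V) = 6 + 2*V (a(V) = 6 + (V + V) = 6 + 2*V)
(28163 + a(-136))/(19231 - 42700) = (28163 + (6 + 2*(-136)))/(19231 - 42700) = (28163 + (6 - 272))/(-23469) = (28163 - 266)*(-1/23469) = 27897*(-1/23469) = -9299/7823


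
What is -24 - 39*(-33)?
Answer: 1263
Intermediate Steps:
-24 - 39*(-33) = -24 + 1287 = 1263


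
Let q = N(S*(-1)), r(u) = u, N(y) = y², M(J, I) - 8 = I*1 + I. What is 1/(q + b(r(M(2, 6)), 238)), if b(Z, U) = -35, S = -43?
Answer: 1/1814 ≈ 0.00055127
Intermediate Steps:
M(J, I) = 8 + 2*I (M(J, I) = 8 + (I*1 + I) = 8 + (I + I) = 8 + 2*I)
q = 1849 (q = (-43*(-1))² = 43² = 1849)
1/(q + b(r(M(2, 6)), 238)) = 1/(1849 - 35) = 1/1814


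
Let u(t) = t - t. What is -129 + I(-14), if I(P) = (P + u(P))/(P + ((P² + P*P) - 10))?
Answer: -23743/184 ≈ -129.04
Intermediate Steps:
u(t) = 0
I(P) = P/(-10 + P + 2*P²) (I(P) = (P + 0)/(P + ((P² + P*P) - 10)) = P/(P + ((P² + P²) - 10)) = P/(P + (2*P² - 10)) = P/(P + (-10 + 2*P²)) = P/(-10 + P + 2*P²))
-129 + I(-14) = -129 - 14/(-10 - 14 + 2*(-14)²) = -129 - 14/(-10 - 14 + 2*196) = -129 - 14/(-10 - 14 + 392) = -129 - 14/368 = -129 - 14*1/368 = -129 - 7/184 = -23743/184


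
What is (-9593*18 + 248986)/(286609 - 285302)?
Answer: 76312/1307 ≈ 58.387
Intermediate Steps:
(-9593*18 + 248986)/(286609 - 285302) = (-172674 + 248986)/1307 = 76312*(1/1307) = 76312/1307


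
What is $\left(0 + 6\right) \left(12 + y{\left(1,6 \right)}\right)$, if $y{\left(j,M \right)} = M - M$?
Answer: $72$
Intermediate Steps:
$y{\left(j,M \right)} = 0$
$\left(0 + 6\right) \left(12 + y{\left(1,6 \right)}\right) = \left(0 + 6\right) \left(12 + 0\right) = 6 \cdot 12 = 72$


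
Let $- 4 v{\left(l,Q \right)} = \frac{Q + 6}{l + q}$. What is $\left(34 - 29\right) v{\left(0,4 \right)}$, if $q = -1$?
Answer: $\frac{25}{2} \approx 12.5$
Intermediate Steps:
$v{\left(l,Q \right)} = - \frac{6 + Q}{4 \left(-1 + l\right)}$ ($v{\left(l,Q \right)} = - \frac{\left(Q + 6\right) \frac{1}{l - 1}}{4} = - \frac{\left(6 + Q\right) \frac{1}{-1 + l}}{4} = - \frac{\frac{1}{-1 + l} \left(6 + Q\right)}{4} = - \frac{6 + Q}{4 \left(-1 + l\right)}$)
$\left(34 - 29\right) v{\left(0,4 \right)} = \left(34 - 29\right) \frac{-6 - 4}{4 \left(-1 + 0\right)} = 5 \frac{-6 - 4}{4 \left(-1\right)} = 5 \cdot \frac{1}{4} \left(-1\right) \left(-10\right) = 5 \cdot \frac{5}{2} = \frac{25}{2}$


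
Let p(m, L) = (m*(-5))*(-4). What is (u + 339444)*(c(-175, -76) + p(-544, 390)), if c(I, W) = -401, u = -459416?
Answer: 1353404132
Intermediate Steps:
p(m, L) = 20*m (p(m, L) = -5*m*(-4) = 20*m)
(u + 339444)*(c(-175, -76) + p(-544, 390)) = (-459416 + 339444)*(-401 + 20*(-544)) = -119972*(-401 - 10880) = -119972*(-11281) = 1353404132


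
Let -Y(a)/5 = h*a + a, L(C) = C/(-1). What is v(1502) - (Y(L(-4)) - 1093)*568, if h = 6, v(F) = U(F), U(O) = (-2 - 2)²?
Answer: 700360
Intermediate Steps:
U(O) = 16 (U(O) = (-4)² = 16)
v(F) = 16
L(C) = -C (L(C) = C*(-1) = -C)
Y(a) = -35*a (Y(a) = -5*(6*a + a) = -35*a)
v(1502) - (Y(L(-4)) - 1093)*568 = 16 - (-(-35)*(-4) - 1093)*568 = 16 - (-35*4 - 1093)*568 = 16 - (-140 - 1093)*568 = 16 - (-1233)*568 = 16 - 1*(-700344) = 16 + 700344 = 700360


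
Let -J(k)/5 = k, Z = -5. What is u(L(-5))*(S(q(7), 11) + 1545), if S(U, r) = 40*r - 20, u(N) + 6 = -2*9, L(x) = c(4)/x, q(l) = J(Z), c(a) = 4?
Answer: -47160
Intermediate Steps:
J(k) = -5*k
q(l) = 25 (q(l) = -5*(-5) = 25)
L(x) = 4/x
u(N) = -24 (u(N) = -6 - 2*9 = -6 - 18 = -24)
S(U, r) = -20 + 40*r
u(L(-5))*(S(q(7), 11) + 1545) = -24*((-20 + 40*11) + 1545) = -24*((-20 + 440) + 1545) = -24*(420 + 1545) = -24*1965 = -47160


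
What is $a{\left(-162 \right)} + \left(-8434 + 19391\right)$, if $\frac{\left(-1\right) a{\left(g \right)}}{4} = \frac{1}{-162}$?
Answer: $\frac{887519}{81} \approx 10957.0$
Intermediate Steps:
$a{\left(g \right)} = \frac{2}{81}$ ($a{\left(g \right)} = - \frac{4}{-162} = \left(-4\right) \left(- \frac{1}{162}\right) = \frac{2}{81}$)
$a{\left(-162 \right)} + \left(-8434 + 19391\right) = \frac{2}{81} + \left(-8434 + 19391\right) = \frac{2}{81} + 10957 = \frac{887519}{81}$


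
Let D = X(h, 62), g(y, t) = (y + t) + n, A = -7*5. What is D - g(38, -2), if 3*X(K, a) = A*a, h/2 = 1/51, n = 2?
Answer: -2284/3 ≈ -761.33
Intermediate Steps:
A = -35
g(y, t) = 2 + t + y (g(y, t) = (y + t) + 2 = (t + y) + 2 = 2 + t + y)
h = 2/51 ≈ 0.039216
X(K, a) = -35*a/3 (X(K, a) = (-35*a)/3 = -35*a/3)
D = -2170/3 (D = -35/3*62 = -2170/3 ≈ -723.33)
D - g(38, -2) = -2170/3 - (2 - 2 + 38) = -2170/3 - 1*38 = -2170/3 - 38 = -2284/3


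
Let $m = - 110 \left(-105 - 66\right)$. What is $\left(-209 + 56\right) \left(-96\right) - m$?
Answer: $-4122$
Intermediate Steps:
$m = 18810$ ($m = \left(-110\right) \left(-171\right) = 18810$)
$\left(-209 + 56\right) \left(-96\right) - m = \left(-209 + 56\right) \left(-96\right) - 18810 = \left(-153\right) \left(-96\right) - 18810 = 14688 - 18810 = -4122$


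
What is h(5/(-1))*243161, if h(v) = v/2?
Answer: -1215805/2 ≈ -6.0790e+5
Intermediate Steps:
h(v) = v/2 (h(v) = v*(½) = v/2)
h(5/(-1))*243161 = ((5/(-1))/2)*243161 = ((5*(-1))/2)*243161 = ((½)*(-5))*243161 = -5/2*243161 = -1215805/2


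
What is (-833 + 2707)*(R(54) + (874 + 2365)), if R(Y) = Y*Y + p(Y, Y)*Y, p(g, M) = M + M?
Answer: 22463638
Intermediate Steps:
p(g, M) = 2*M
R(Y) = 3*Y² (R(Y) = Y*Y + (2*Y)*Y = Y² + 2*Y² = 3*Y²)
(-833 + 2707)*(R(54) + (874 + 2365)) = (-833 + 2707)*(3*54² + (874 + 2365)) = 1874*(3*2916 + 3239) = 1874*(8748 + 3239) = 1874*11987 = 22463638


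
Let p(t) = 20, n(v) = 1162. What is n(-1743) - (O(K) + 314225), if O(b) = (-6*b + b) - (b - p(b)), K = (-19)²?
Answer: -310917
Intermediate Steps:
K = 361
O(b) = 20 - 6*b (O(b) = (-6*b + b) - (b - 1*20) = -5*b - (b - 20) = -5*b - (-20 + b) = -5*b + (20 - b) = 20 - 6*b)
n(-1743) - (O(K) + 314225) = 1162 - ((20 - 6*361) + 314225) = 1162 - ((20 - 2166) + 314225) = 1162 - (-2146 + 314225) = 1162 - 1*312079 = 1162 - 312079 = -310917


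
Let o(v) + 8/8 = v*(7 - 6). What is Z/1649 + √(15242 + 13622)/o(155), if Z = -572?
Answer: -572/1649 + 4*√451/77 ≈ 0.75633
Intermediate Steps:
o(v) = -1 + v (o(v) = -1 + v*(7 - 6) = -1 + v*1 = -1 + v)
Z/1649 + √(15242 + 13622)/o(155) = -572/1649 + √(15242 + 13622)/(-1 + 155) = -572*1/1649 + √28864/154 = -572/1649 + (8*√451)*(1/154) = -572/1649 + 4*√451/77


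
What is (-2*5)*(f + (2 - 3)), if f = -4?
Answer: 50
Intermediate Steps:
(-2*5)*(f + (2 - 3)) = (-2*5)*(-4 + (2 - 3)) = -10*(-4 - 1) = -10*(-5) = 50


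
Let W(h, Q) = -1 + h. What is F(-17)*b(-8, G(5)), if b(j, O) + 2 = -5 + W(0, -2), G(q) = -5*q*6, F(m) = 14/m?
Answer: 112/17 ≈ 6.5882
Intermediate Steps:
G(q) = -30*q
b(j, O) = -8 (b(j, O) = -2 + (-5 + (-1 + 0)) = -2 + (-5 - 1) = -2 - 6 = -8)
F(-17)*b(-8, G(5)) = (14/(-17))*(-8) = (14*(-1/17))*(-8) = -14/17*(-8) = 112/17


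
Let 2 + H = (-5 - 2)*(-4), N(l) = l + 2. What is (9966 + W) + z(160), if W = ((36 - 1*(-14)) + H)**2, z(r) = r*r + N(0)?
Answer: 41344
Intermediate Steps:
N(l) = 2 + l
H = 26 (H = -2 + (-5 - 2)*(-4) = -2 - 7*(-4) = -2 + 28 = 26)
z(r) = 2 + r**2 (z(r) = r*r + (2 + 0) = r**2 + 2 = 2 + r**2)
W = 5776 (W = ((36 - 1*(-14)) + 26)**2 = ((36 + 14) + 26)**2 = (50 + 26)**2 = 76**2 = 5776)
(9966 + W) + z(160) = (9966 + 5776) + (2 + 160**2) = 15742 + (2 + 25600) = 15742 + 25602 = 41344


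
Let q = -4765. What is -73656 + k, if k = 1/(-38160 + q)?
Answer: -3161683801/42925 ≈ -73656.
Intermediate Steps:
k = -1/42925 (k = 1/(-38160 - 4765) = 1/(-42925) = -1/42925 ≈ -2.3296e-5)
-73656 + k = -73656 - 1/42925 = -3161683801/42925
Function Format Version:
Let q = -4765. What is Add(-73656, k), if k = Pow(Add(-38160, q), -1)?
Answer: Rational(-3161683801, 42925) ≈ -73656.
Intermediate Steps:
k = Rational(-1, 42925) (k = Pow(Add(-38160, -4765), -1) = Pow(-42925, -1) = Rational(-1, 42925) ≈ -2.3296e-5)
Add(-73656, k) = Add(-73656, Rational(-1, 42925)) = Rational(-3161683801, 42925)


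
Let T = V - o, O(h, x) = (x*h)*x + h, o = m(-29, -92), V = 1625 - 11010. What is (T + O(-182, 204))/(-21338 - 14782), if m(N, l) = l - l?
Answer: 2527893/12040 ≈ 209.96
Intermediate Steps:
m(N, l) = 0
V = -9385
o = 0
O(h, x) = h + h*x**2 (O(h, x) = (h*x)*x + h = h*x**2 + h = h + h*x**2)
T = -9385 (T = -9385 - 1*0 = -9385 + 0 = -9385)
(T + O(-182, 204))/(-21338 - 14782) = (-9385 - 182*(1 + 204**2))/(-21338 - 14782) = (-9385 - 182*(1 + 41616))/(-36120) = (-9385 - 182*41617)*(-1/36120) = (-9385 - 7574294)*(-1/36120) = -7583679*(-1/36120) = 2527893/12040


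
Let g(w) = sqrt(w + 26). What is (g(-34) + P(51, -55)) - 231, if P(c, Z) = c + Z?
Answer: -235 + 2*I*sqrt(2) ≈ -235.0 + 2.8284*I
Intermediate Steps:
g(w) = sqrt(26 + w)
P(c, Z) = Z + c
(g(-34) + P(51, -55)) - 231 = (sqrt(26 - 34) + (-55 + 51)) - 231 = (sqrt(-8) - 4) - 231 = (2*I*sqrt(2) - 4) - 231 = (-4 + 2*I*sqrt(2)) - 231 = -235 + 2*I*sqrt(2)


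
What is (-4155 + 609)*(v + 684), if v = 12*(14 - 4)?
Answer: -2850984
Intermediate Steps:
v = 120 (v = 12*10 = 120)
(-4155 + 609)*(v + 684) = (-4155 + 609)*(120 + 684) = -3546*804 = -2850984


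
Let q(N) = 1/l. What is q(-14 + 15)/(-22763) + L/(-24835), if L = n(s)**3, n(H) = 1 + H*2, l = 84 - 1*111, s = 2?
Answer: -15360058/3052723167 ≈ -0.0050316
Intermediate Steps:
l = -27 (l = 84 - 111 = -27)
n(H) = 1 + 2*H
q(N) = -1/27 (q(N) = 1/(-27) = -1/27)
L = 125 (L = (1 + 2*2)**3 = (1 + 4)**3 = 5**3 = 125)
q(-14 + 15)/(-22763) + L/(-24835) = -1/27/(-22763) + 125/(-24835) = -1/27*(-1/22763) + 125*(-1/24835) = 1/614601 - 25/4967 = -15360058/3052723167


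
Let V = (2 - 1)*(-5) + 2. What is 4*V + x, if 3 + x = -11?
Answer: -26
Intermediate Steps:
x = -14 (x = -3 - 11 = -14)
V = -3 (V = 1*(-5) + 2 = -5 + 2 = -3)
4*V + x = 4*(-3) - 14 = -12 - 14 = -26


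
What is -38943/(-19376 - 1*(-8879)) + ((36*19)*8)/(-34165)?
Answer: 424349337/119543335 ≈ 3.5498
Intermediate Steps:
-38943/(-19376 - 1*(-8879)) + ((36*19)*8)/(-34165) = -38943/(-19376 + 8879) + (684*8)*(-1/34165) = -38943/(-10497) + 5472*(-1/34165) = -38943*(-1/10497) - 5472/34165 = 12981/3499 - 5472/34165 = 424349337/119543335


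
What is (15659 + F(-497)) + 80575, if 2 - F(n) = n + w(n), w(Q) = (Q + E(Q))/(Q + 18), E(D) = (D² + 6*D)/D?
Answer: 46334119/479 ≈ 96731.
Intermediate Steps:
E(D) = (D² + 6*D)/D
w(Q) = (6 + 2*Q)/(18 + Q) (w(Q) = (Q + (6 + Q))/(Q + 18) = (6 + 2*Q)/(18 + Q))
F(n) = 2 - n - 2*(3 + n)/(18 + n) (F(n) = 2 - (n + 2*(3 + n)/(18 + n)) = 2 + (-n - 2*(3 + n)/(18 + n)) = 2 - n - 2*(3 + n)/(18 + n))
(15659 + F(-497)) + 80575 = (15659 + (30 - 1*(-497)² - 18*(-497))/(18 - 497)) + 80575 = (15659 + (30 - 1*247009 + 8946)/(-479)) + 80575 = (15659 - (30 - 247009 + 8946)/479) + 80575 = (15659 - 1/479*(-238033)) + 80575 = (15659 + 238033/479) + 80575 = 7738694/479 + 80575 = 46334119/479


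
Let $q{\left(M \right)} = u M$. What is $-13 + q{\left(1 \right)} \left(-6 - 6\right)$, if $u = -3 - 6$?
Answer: $95$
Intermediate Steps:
$u = -9$ ($u = -3 - 6 = -9$)
$q{\left(M \right)} = - 9 M$
$-13 + q{\left(1 \right)} \left(-6 - 6\right) = -13 + \left(-9\right) 1 \left(-6 - 6\right) = -13 - 9 \left(-6 - 6\right) = -13 - -108 = -13 + 108 = 95$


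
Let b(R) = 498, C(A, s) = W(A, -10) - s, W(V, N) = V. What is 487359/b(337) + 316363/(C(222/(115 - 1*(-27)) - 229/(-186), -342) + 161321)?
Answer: 347523940141947/354403108178 ≈ 980.59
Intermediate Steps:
C(A, s) = A - s
487359/b(337) + 316363/(C(222/(115 - 1*(-27)) - 229/(-186), -342) + 161321) = 487359/498 + 316363/(((222/(115 - 1*(-27)) - 229/(-186)) - 1*(-342)) + 161321) = 487359*(1/498) + 316363/(((222/(115 + 27) - 229*(-1/186)) + 342) + 161321) = 162453/166 + 316363/(((222/142 + 229/186) + 342) + 161321) = 162453/166 + 316363/(((222*(1/142) + 229/186) + 342) + 161321) = 162453/166 + 316363/(((111/71 + 229/186) + 342) + 161321) = 162453/166 + 316363/((36905/13206 + 342) + 161321) = 162453/166 + 316363/(4553357/13206 + 161321) = 162453/166 + 316363/(2134958483/13206) = 162453/166 + 316363*(13206/2134958483) = 162453/166 + 4177889778/2134958483 = 347523940141947/354403108178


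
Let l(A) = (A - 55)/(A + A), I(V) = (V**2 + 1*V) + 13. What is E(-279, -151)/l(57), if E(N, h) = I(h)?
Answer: 1291791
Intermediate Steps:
I(V) = 13 + V + V**2 (I(V) = (V**2 + V) + 13 = (V + V**2) + 13 = 13 + V + V**2)
l(A) = (-55 + A)/(2*A) (l(A) = (-55 + A)/((2*A)) = (-55 + A)*(1/(2*A)) = (-55 + A)/(2*A))
E(N, h) = 13 + h + h**2
E(-279, -151)/l(57) = (13 - 151 + (-151)**2)/(((1/2)*(-55 + 57)/57)) = (13 - 151 + 22801)/(((1/2)*(1/57)*2)) = 22663/(1/57) = 22663*57 = 1291791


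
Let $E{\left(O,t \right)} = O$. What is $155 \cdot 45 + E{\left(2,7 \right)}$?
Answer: $6977$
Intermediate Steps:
$155 \cdot 45 + E{\left(2,7 \right)} = 155 \cdot 45 + 2 = 6975 + 2 = 6977$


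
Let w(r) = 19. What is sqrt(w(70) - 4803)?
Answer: 4*I*sqrt(299) ≈ 69.167*I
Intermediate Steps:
sqrt(w(70) - 4803) = sqrt(19 - 4803) = sqrt(-4784) = 4*I*sqrt(299)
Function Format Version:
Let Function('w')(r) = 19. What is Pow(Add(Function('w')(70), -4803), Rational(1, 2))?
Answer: Mul(4, I, Pow(299, Rational(1, 2))) ≈ Mul(69.167, I)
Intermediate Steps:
Pow(Add(Function('w')(70), -4803), Rational(1, 2)) = Pow(Add(19, -4803), Rational(1, 2)) = Pow(-4784, Rational(1, 2)) = Mul(4, I, Pow(299, Rational(1, 2)))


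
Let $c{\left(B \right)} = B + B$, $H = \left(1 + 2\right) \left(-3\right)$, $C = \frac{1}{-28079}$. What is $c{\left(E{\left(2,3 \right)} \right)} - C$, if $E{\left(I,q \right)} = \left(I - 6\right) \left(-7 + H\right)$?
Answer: $\frac{3594113}{28079} \approx 128.0$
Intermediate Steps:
$C = - \frac{1}{28079} \approx -3.5614 \cdot 10^{-5}$
$H = -9$ ($H = 3 \left(-3\right) = -9$)
$E{\left(I,q \right)} = 96 - 16 I$ ($E{\left(I,q \right)} = \left(I - 6\right) \left(-7 - 9\right) = \left(-6 + I\right) \left(-16\right) = 96 - 16 I$)
$c{\left(B \right)} = 2 B$
$c{\left(E{\left(2,3 \right)} \right)} - C = 2 \left(96 - 32\right) - - \frac{1}{28079} = 2 \left(96 - 32\right) + \frac{1}{28079} = 2 \cdot 64 + \frac{1}{28079} = 128 + \frac{1}{28079} = \frac{3594113}{28079}$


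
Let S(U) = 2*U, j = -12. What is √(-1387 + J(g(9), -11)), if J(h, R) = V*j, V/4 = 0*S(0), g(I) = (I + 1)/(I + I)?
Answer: I*√1387 ≈ 37.242*I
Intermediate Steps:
g(I) = (1 + I)/(2*I) (g(I) = (1 + I)/((2*I)) = (1 + I)*(1/(2*I)) = (1 + I)/(2*I))
V = 0 (V = 4*(0*(2*0)) = 4*(0*0) = 4*0 = 0)
J(h, R) = 0 (J(h, R) = 0*(-12) = 0)
√(-1387 + J(g(9), -11)) = √(-1387 + 0) = √(-1387) = I*√1387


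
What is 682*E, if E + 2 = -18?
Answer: -13640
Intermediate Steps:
E = -20 (E = -2 - 18 = -20)
682*E = 682*(-20) = -13640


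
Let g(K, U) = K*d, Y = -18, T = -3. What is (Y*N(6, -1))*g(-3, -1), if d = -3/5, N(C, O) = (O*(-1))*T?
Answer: 486/5 ≈ 97.200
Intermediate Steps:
N(C, O) = 3*O (N(C, O) = (O*(-1))*(-3) = -O*(-3) = 3*O)
d = -3/5 (d = -3*1/5 = -3/5 ≈ -0.60000)
g(K, U) = -3*K/5 (g(K, U) = K*(-3/5) = -3*K/5)
(Y*N(6, -1))*g(-3, -1) = (-54*(-1))*(-3/5*(-3)) = -18*(-3)*(9/5) = 54*(9/5) = 486/5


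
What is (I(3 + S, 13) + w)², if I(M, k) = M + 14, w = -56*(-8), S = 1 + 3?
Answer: 219961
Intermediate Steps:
S = 4
w = 448
I(M, k) = 14 + M
(I(3 + S, 13) + w)² = ((14 + (3 + 4)) + 448)² = ((14 + 7) + 448)² = (21 + 448)² = 469² = 219961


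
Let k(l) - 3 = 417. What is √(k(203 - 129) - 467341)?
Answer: 7*I*√9529 ≈ 683.32*I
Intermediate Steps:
k(l) = 420 (k(l) = 3 + 417 = 420)
√(k(203 - 129) - 467341) = √(420 - 467341) = √(-466921) = 7*I*√9529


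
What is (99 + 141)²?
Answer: 57600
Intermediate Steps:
(99 + 141)² = 240² = 57600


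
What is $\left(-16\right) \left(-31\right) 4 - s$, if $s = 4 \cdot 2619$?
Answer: $-8492$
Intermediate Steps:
$s = 10476$
$\left(-16\right) \left(-31\right) 4 - s = \left(-16\right) \left(-31\right) 4 - 10476 = 496 \cdot 4 - 10476 = 1984 - 10476 = -8492$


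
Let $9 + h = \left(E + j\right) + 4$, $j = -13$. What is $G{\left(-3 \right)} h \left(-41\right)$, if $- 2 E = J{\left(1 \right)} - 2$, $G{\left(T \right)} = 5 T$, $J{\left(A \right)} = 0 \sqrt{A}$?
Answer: $-10455$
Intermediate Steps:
$J{\left(A \right)} = 0$
$E = 1$ ($E = - \frac{0 - 2}{2} = \left(- \frac{1}{2}\right) \left(-2\right) = 1$)
$h = -17$ ($h = -9 + \left(\left(1 - 13\right) + 4\right) = -9 + \left(-12 + 4\right) = -9 - 8 = -17$)
$G{\left(-3 \right)} h \left(-41\right) = 5 \left(-3\right) \left(-17\right) \left(-41\right) = \left(-15\right) \left(-17\right) \left(-41\right) = 255 \left(-41\right) = -10455$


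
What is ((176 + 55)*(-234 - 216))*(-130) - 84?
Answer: 13513416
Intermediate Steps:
((176 + 55)*(-234 - 216))*(-130) - 84 = (231*(-450))*(-130) - 84 = -103950*(-130) - 84 = 13513500 - 84 = 13513416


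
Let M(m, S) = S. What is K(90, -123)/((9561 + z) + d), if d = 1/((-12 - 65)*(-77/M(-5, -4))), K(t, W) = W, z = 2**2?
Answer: -243089/18903627 ≈ -0.012859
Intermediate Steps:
z = 4
d = -4/5929 (d = 1/((-12 - 65)*(-77/(-4))) = 1/(-(-5929)*(-1)/4) = 1/(-77*77/4) = 1/(-5929/4) = -4/5929 ≈ -0.00067465)
K(90, -123)/((9561 + z) + d) = -123/((9561 + 4) - 4/5929) = -123/(9565 - 4/5929) = -123/56710881/5929 = -123*5929/56710881 = -243089/18903627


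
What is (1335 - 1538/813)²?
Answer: 1174659289489/660969 ≈ 1.7772e+6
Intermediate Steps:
(1335 - 1538/813)² = (1083817/813)² = 1174659289489/660969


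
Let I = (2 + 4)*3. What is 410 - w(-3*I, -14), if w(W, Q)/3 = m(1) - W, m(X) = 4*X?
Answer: 236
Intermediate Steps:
I = 18 (I = 6*3 = 18)
w(W, Q) = 12 - 3*W (w(W, Q) = 3*(4*1 - W) = 3*(4 - W) = 12 - 3*W)
410 - w(-3*I, -14) = 410 - (12 - (-9)*18) = 410 - (12 - 3*(-54)) = 410 - (12 + 162) = 410 - 1*174 = 410 - 174 = 236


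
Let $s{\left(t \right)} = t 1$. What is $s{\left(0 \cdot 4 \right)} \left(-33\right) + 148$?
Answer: $148$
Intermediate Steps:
$s{\left(t \right)} = t$
$s{\left(0 \cdot 4 \right)} \left(-33\right) + 148 = 0 \cdot 4 \left(-33\right) + 148 = 0 \left(-33\right) + 148 = 0 + 148 = 148$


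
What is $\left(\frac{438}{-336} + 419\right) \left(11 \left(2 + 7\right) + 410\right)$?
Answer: $\frac{11906019}{56} \approx 2.1261 \cdot 10^{5}$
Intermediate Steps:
$\left(\frac{438}{-336} + 419\right) \left(11 \left(2 + 7\right) + 410\right) = \left(438 \left(- \frac{1}{336}\right) + 419\right) \left(11 \cdot 9 + 410\right) = \left(- \frac{73}{56} + 419\right) \left(99 + 410\right) = \frac{23391}{56} \cdot 509 = \frac{11906019}{56}$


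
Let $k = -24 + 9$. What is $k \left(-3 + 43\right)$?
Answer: $-600$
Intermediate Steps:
$k = -15$
$k \left(-3 + 43\right) = - 15 \left(-3 + 43\right) = \left(-15\right) 40 = -600$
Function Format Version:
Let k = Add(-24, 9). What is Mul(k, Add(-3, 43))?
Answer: -600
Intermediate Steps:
k = -15
Mul(k, Add(-3, 43)) = Mul(-15, Add(-3, 43)) = Mul(-15, 40) = -600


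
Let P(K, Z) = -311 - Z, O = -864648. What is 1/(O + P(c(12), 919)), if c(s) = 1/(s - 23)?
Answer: -1/865878 ≈ -1.1549e-6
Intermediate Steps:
c(s) = 1/(-23 + s)
1/(O + P(c(12), 919)) = 1/(-864648 + (-311 - 1*919)) = 1/(-864648 + (-311 - 919)) = 1/(-864648 - 1230) = 1/(-865878) = -1/865878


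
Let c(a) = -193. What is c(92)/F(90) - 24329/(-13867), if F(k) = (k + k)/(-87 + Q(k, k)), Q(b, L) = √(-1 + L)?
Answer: 79073339/832020 - 193*√89/180 ≈ 84.922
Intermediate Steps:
F(k) = 2*k/(-87 + √(-1 + k)) (F(k) = (k + k)/(-87 + √(-1 + k)) = (2*k)/(-87 + √(-1 + k)) = 2*k/(-87 + √(-1 + k)))
c(92)/F(90) - 24329/(-13867) = -(-5597/60 + 193*√(-1 + 90)/180) - 24329/(-13867) = -(-5597/60 + 193*√89/180) - 24329*(-1/13867) = -(-5597/60 + 193*√89/180) + 24329/13867 = -193*(-29/60 + √89/180) + 24329/13867 = (5597/60 - 193*√89/180) + 24329/13867 = 79073339/832020 - 193*√89/180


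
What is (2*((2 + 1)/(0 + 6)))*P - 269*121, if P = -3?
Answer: -32552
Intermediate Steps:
(2*((2 + 1)/(0 + 6)))*P - 269*121 = (2*((2 + 1)/(0 + 6)))*(-3) - 269*121 = (2*(3/6))*(-3) - 32549 = (2*(3*(⅙)))*(-3) - 32549 = (2*(½))*(-3) - 32549 = 1*(-3) - 32549 = -3 - 32549 = -32552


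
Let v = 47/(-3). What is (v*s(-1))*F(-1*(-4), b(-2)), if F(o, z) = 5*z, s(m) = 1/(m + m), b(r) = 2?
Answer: 235/3 ≈ 78.333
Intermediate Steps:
s(m) = 1/(2*m)
v = -47/3 (v = 47*(-1/3) = -47/3 ≈ -15.667)
(v*s(-1))*F(-1*(-4), b(-2)) = (-47/(6*(-1)))*(5*2) = -47*(-1)/6*10 = -47/3*(-1/2)*10 = (47/6)*10 = 235/3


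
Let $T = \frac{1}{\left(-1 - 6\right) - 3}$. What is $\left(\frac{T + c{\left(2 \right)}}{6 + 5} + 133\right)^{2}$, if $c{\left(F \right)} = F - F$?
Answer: $\frac{214007641}{12100} \approx 17687.0$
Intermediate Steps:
$c{\left(F \right)} = 0$
$T = - \frac{1}{10}$ ($T = \frac{1}{\left(-1 - 6\right) - 3} = \frac{1}{-7 - 3} = \frac{1}{-10} = - \frac{1}{10} \approx -0.1$)
$\left(\frac{T + c{\left(2 \right)}}{6 + 5} + 133\right)^{2} = \left(\frac{- \frac{1}{10} + 0}{6 + 5} + 133\right)^{2} = \left(\frac{1}{11} \left(- \frac{1}{10}\right) + 133\right)^{2} = \left(- \frac{1}{110} + 133\right)^{2} = \left(\frac{14629}{110}\right)^{2} = \frac{214007641}{12100}$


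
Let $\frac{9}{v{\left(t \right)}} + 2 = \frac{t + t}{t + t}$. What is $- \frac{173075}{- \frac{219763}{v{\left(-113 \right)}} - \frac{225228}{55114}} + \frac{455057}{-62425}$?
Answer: $- \frac{1086990366201176}{75596618380525} \approx -14.379$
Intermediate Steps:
$v{\left(t \right)} = -9$ ($v{\left(t \right)} = \frac{9}{-2 + \frac{t + t}{t + t}} = \frac{9}{-2 + \frac{2 t}{2 t}} = \frac{9}{-2 + 2 t \frac{1}{2 t}} = \frac{9}{-2 + 1} = \frac{9}{-1} = 9 \left(-1\right) = -9$)
$- \frac{173075}{- \frac{219763}{v{\left(-113 \right)}} - \frac{225228}{55114}} + \frac{455057}{-62425} = - \frac{173075}{- \frac{219763}{-9} - \frac{225228}{55114}} + \frac{455057}{-62425} = - \frac{173075}{\left(-219763\right) \left(- \frac{1}{9}\right) - \frac{112614}{27557}} + 455057 \left(- \frac{1}{62425}\right) = - \frac{173075}{\frac{219763}{9} - \frac{112614}{27557}} - \frac{455057}{62425} = - \frac{173075}{\frac{6054995465}{248013}} - \frac{455057}{62425} = \left(-173075\right) \frac{248013}{6054995465} - \frac{455057}{62425} = - \frac{8584969995}{1210999093} - \frac{455057}{62425} = - \frac{1086990366201176}{75596618380525}$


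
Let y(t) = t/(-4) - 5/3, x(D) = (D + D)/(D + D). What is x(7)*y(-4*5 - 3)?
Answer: 49/12 ≈ 4.0833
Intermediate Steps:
x(D) = 1 (x(D) = (2*D)/((2*D)) = (2*D)*(1/(2*D)) = 1)
y(t) = -5/3 - t/4 (y(t) = t*(-¼) - 5*⅓ = -t/4 - 5/3 = -5/3 - t/4)
x(7)*y(-4*5 - 3) = 1*(-5/3 - (-4*5 - 3)/4) = 1*(-5/3 - (-20 - 3)/4) = 1*(-5/3 - ¼*(-23)) = 1*(-5/3 + 23/4) = 1*(49/12) = 49/12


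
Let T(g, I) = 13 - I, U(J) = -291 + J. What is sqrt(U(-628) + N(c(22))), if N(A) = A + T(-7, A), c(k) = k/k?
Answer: I*sqrt(906) ≈ 30.1*I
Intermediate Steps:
c(k) = 1
N(A) = 13 (N(A) = A + (13 - A) = 13)
sqrt(U(-628) + N(c(22))) = sqrt((-291 - 628) + 13) = sqrt(-919 + 13) = sqrt(-906) = I*sqrt(906)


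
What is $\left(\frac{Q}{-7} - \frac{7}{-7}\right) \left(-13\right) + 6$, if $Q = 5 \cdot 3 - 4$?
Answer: $\frac{94}{7} \approx 13.429$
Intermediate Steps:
$Q = 11$ ($Q = 15 - 4 = 11$)
$\left(\frac{Q}{-7} - \frac{7}{-7}\right) \left(-13\right) + 6 = \left(\frac{11}{-7} - \frac{7}{-7}\right) \left(-13\right) + 6 = \left(11 \left(- \frac{1}{7}\right) - -1\right) \left(-13\right) + 6 = \left(- \frac{11}{7} + 1\right) \left(-13\right) + 6 = \left(- \frac{4}{7}\right) \left(-13\right) + 6 = \frac{52}{7} + 6 = \frac{94}{7}$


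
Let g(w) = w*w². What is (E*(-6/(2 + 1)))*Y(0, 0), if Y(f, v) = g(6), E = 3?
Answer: -1296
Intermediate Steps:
g(w) = w³
Y(f, v) = 216 (Y(f, v) = 6³ = 216)
(E*(-6/(2 + 1)))*Y(0, 0) = (3*(-6/(2 + 1)))*216 = (3*(-6/3))*216 = (3*(-6*⅓))*216 = (3*(-2))*216 = -6*216 = -1296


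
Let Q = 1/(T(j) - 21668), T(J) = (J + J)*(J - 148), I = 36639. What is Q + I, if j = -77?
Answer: 475647499/12982 ≈ 36639.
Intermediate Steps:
T(J) = 2*J*(-148 + J) (T(J) = (2*J)*(-148 + J) = 2*J*(-148 + J))
Q = 1/12982 (Q = 1/(2*(-77)*(-148 - 77) - 21668) = 1/(2*(-77)*(-225) - 21668) = 1/(34650 - 21668) = 1/12982 ≈ 7.7030e-5)
Q + I = 1/12982 + 36639 = 475647499/12982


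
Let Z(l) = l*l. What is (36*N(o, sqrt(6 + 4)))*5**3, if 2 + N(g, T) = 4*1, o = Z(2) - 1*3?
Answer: 9000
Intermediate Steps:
Z(l) = l**2
o = 1 (o = 2**2 - 1*3 = 4 - 3 = 1)
N(g, T) = 2 (N(g, T) = -2 + 4*1 = -2 + 4 = 2)
(36*N(o, sqrt(6 + 4)))*5**3 = (36*2)*5**3 = 72*125 = 9000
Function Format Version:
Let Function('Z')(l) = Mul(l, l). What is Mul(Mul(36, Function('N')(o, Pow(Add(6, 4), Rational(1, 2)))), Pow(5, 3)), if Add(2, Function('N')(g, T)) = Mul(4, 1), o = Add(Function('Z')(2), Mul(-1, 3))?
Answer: 9000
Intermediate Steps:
Function('Z')(l) = Pow(l, 2)
o = 1 (o = Add(Pow(2, 2), Mul(-1, 3)) = Add(4, -3) = 1)
Function('N')(g, T) = 2 (Function('N')(g, T) = Add(-2, Mul(4, 1)) = Add(-2, 4) = 2)
Mul(Mul(36, Function('N')(o, Pow(Add(6, 4), Rational(1, 2)))), Pow(5, 3)) = Mul(Mul(36, 2), Pow(5, 3)) = Mul(72, 125) = 9000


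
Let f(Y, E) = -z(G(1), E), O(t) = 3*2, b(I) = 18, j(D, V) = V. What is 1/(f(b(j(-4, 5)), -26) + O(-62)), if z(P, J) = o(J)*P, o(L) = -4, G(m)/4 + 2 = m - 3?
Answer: -1/58 ≈ -0.017241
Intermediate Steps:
G(m) = -20 + 4*m (G(m) = -8 + 4*(m - 3) = -8 + 4*(-3 + m) = -8 + (-12 + 4*m) = -20 + 4*m)
z(P, J) = -4*P
O(t) = 6
f(Y, E) = -64 (f(Y, E) = -(-4)*(-20 + 4*1) = -(-4)*(-20 + 4) = -(-4)*(-16) = -1*64 = -64)
1/(f(b(j(-4, 5)), -26) + O(-62)) = 1/(-64 + 6) = 1/(-58) = -1/58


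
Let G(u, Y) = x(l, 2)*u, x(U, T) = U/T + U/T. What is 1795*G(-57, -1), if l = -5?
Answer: 511575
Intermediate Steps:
x(U, T) = 2*U/T
G(u, Y) = -5*u (G(u, Y) = (2*(-5)/2)*u = (2*(-5)*(½))*u = -5*u)
1795*G(-57, -1) = 1795*(-5*(-57)) = 1795*285 = 511575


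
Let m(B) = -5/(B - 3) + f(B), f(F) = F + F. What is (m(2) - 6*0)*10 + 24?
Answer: 114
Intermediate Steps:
f(F) = 2*F
m(B) = -5/(-3 + B) + 2*B (m(B) = -5/(B - 3) + 2*B = -5/(-3 + B) + 2*B)
(m(2) - 6*0)*10 + 24 = ((-5 - 6*2 + 2*2**2)/(-3 + 2) - 6*0)*10 + 24 = ((-5 - 12 + 2*4)/(-1) - 1*0)*10 + 24 = (-(-5 - 12 + 8) + 0)*10 + 24 = (-1*(-9) + 0)*10 + 24 = (9 + 0)*10 + 24 = 9*10 + 24 = 90 + 24 = 114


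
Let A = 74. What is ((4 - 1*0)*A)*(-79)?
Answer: -23384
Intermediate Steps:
((4 - 1*0)*A)*(-79) = ((4 - 1*0)*74)*(-79) = ((4 + 0)*74)*(-79) = (4*74)*(-79) = 296*(-79) = -23384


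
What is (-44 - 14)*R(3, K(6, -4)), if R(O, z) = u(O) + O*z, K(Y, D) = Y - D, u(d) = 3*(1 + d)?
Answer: -2436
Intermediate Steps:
u(d) = 3 + 3*d
R(O, z) = 3 + 3*O + O*z (R(O, z) = (3 + 3*O) + O*z = 3 + 3*O + O*z)
(-44 - 14)*R(3, K(6, -4)) = (-44 - 14)*(3 + 3*3 + 3*(6 - 1*(-4))) = -58*(3 + 9 + 3*(6 + 4)) = -58*(3 + 9 + 3*10) = -58*(3 + 9 + 30) = -58*42 = -2436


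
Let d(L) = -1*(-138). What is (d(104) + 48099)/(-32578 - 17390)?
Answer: -16079/16656 ≈ -0.96536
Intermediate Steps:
d(L) = 138
(d(104) + 48099)/(-32578 - 17390) = (138 + 48099)/(-32578 - 17390) = 48237/(-49968) = 48237*(-1/49968) = -16079/16656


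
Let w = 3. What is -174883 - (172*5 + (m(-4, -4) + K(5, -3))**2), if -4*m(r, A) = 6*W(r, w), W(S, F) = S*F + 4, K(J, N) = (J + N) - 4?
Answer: -175843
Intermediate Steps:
K(J, N) = -4 + J + N
W(S, F) = 4 + F*S (W(S, F) = F*S + 4 = 4 + F*S)
m(r, A) = -6 - 9*r/2 (m(r, A) = -3*(4 + 3*r)/2 = -(24 + 18*r)/4 = -6 - 9*r/2)
-174883 - (172*5 + (m(-4, -4) + K(5, -3))**2) = -174883 - (172*5 + ((-6 - 9/2*(-4)) + (-4 + 5 - 3))**2) = -174883 - (860 + ((-6 + 18) - 2)**2) = -174883 - (860 + (12 - 2)**2) = -174883 - (860 + 10**2) = -174883 - (860 + 100) = -174883 - 1*960 = -174883 - 960 = -175843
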